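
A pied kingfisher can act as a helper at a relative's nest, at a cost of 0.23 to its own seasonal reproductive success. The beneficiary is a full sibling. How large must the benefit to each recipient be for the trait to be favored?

0.46

r to a full sibling = 0.5 (full sibs share both parents — two paths of length 2: r = 2·(1/2)^2 = 1/2).
Hamilton's rule with n recipients of equal r: n·r·B > C, so B > C/(n·r) = 0.23/(1·0.5) = 0.46.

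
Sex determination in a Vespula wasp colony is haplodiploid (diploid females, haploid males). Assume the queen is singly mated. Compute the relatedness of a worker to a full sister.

Haplodiploid full sisters inherit their father's entire haploid genome identically (contributing 1/2) and on average half of their mother's contribution (1/2 · 1/2 = 1/4); r = 1/2 + 1/4 = 3/4.

0.75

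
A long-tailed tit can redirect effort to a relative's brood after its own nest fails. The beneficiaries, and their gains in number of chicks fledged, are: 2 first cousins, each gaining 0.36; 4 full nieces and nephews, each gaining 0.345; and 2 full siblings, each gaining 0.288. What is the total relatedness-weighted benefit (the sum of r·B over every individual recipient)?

0.723

r to a first cousin = 1/8 (first cousins share one grandparent pair — two paths of length 4: r = 2·(1/2)^4 = 1/8).
r to a full niece or nephew = 0.25 (full aunt/uncle↔niece/nephew: two paths of length 3 through the shared grandparent pair: r = 2·(1/2)^3 = 1/4).
r to a full sibling = 0.5 (full sibs share both parents — two paths of length 2: r = 2·(1/2)^2 = 1/2).
Summing one r·B term per recipient: 2·0.125·0.36 + 4·0.25·0.345 + 2·0.5·0.288 = 0.723.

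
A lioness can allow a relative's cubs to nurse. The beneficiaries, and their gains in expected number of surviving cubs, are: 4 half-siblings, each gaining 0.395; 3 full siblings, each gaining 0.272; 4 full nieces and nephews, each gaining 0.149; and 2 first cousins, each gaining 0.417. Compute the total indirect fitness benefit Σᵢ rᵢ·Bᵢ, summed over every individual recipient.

r to a half-sibling = 1/4 (half-sibs share one parent — one path of length 2: r = (1/2)^2 = 1/4).
r to a full sibling = 1/2 (full sibs share both parents — two paths of length 2: r = 2·(1/2)^2 = 1/2).
r to a full niece or nephew = 0.25 (full aunt/uncle↔niece/nephew: two paths of length 3 through the shared grandparent pair: r = 2·(1/2)^3 = 1/4).
r to a first cousin = 1/8 (first cousins share one grandparent pair — two paths of length 4: r = 2·(1/2)^4 = 1/8).
Summing one r·B term per recipient: 4·0.25·0.395 + 3·0.5·0.272 + 4·0.25·0.149 + 2·0.125·0.417 = 1.05625.

1.05625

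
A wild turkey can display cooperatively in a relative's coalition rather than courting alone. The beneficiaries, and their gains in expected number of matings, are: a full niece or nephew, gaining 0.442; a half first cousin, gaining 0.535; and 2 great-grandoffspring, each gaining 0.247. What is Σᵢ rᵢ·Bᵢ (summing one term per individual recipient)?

0.2056875

r to a full niece or nephew = 1/4 (full aunt/uncle↔niece/nephew: two paths of length 3 through the shared grandparent pair: r = 2·(1/2)^3 = 1/4).
r to a half first cousin = 1/16 (half first cousins share one grandparent — one path of length 4: r = (1/2)^4 = 1/16).
r to a great-grandoffspring = 0.125 (three parent–offspring links: r = (1/2)^3 = 1/8).
Summing one r·B term per recipient: 1·0.25·0.442 + 1·0.0625·0.535 + 2·0.125·0.247 = 0.2056875.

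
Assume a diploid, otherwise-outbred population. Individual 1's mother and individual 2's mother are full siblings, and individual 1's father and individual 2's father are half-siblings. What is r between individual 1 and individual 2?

0.1875

With two independent routes of shared ancestry, r is the sum of the two contributions.
Individual 1 and individual 2 are related in two ways: first cousins through their mothers (r = 1/8) and half first cousins through their fathers (r = 1/16).
r = 1/8 + 1/16 = 0.1875.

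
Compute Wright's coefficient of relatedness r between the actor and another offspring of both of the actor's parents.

0.5

Each parent–offspring link contributes a factor of 1/2, and independent paths through distinct common ancestors add.
Full sibs share both parents — two paths of length 2: r = 2·(1/2)^2 = 1/2.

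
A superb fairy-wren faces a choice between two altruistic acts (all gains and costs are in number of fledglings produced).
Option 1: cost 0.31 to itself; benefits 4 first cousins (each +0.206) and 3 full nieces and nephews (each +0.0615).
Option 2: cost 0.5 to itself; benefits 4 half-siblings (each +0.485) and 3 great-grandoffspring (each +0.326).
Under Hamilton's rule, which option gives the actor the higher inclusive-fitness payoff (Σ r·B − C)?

Option 2

Option 1: r to a first cousin = 0.125.
Option 1: r to a full niece or nephew = 0.25.
Option 1: Σ r·B − C = (4·0.125·0.206 + 3·0.25·0.0615) − 0.31 = -0.160875.
Option 2: r to a half-sibling = 0.25.
Option 2: r to a great-grandoffspring = 0.125.
Option 2: Σ r·B − C = (4·0.25·0.485 + 3·0.125·0.326) − 0.5 = 0.10725.
Option 2 has the higher net inclusive-fitness payoff.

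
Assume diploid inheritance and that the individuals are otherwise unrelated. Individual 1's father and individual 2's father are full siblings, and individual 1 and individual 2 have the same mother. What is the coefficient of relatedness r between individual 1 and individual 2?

0.375

Relatedness sums over independent paths through distinct common ancestors.
Individual 1 and individual 2 are related in two ways: first cousins through their fathers (r = 1/8) and half-sibs through their shared mother (r = 1/4).
r = 1/8 + 1/4 = 0.375.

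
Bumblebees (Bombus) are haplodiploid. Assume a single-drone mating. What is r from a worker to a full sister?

0.75

Haplodiploid full sisters inherit their father's entire haploid genome identically (contributing 1/2) and on average half of their mother's contribution (1/2 · 1/2 = 1/4); r = 1/2 + 1/4 = 3/4.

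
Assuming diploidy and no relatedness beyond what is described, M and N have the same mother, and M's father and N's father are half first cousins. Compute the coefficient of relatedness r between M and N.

0.265625

Wright's path rule: contributions from independent ancestry routes add.
M and N are related in two ways: half-sibs through their shared mother (r = 1/4) and half second cousins through their fathers (r = 1/64).
r = 1/4 + 1/64 = 0.265625.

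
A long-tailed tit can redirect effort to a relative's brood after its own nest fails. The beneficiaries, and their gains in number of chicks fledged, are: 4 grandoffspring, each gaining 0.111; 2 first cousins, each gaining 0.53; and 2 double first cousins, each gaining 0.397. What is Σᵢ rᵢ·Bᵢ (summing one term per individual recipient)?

0.442

r to a grandoffspring = 0.25 (two parent–offspring links: r = (1/2)^2 = 1/4).
r to a first cousin = 0.125 (first cousins share one grandparent pair — two paths of length 4: r = 2·(1/2)^4 = 1/8).
r to a double first cousin = 0.25 (double first cousins share both grandparent pairs — four paths of length 4: r = 4·(1/2)^4 = 1/4).
Summing one r·B term per recipient: 4·0.25·0.111 + 2·0.125·0.53 + 2·0.25·0.397 = 0.442.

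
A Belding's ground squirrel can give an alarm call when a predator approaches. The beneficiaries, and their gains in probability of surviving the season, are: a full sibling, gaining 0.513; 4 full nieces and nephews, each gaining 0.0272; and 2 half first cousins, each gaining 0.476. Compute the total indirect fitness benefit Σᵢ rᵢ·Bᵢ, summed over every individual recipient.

0.3432

r to a full sibling = 1/2 (full sibs share both parents — two paths of length 2: r = 2·(1/2)^2 = 1/2).
r to a full niece or nephew = 0.25 (full aunt/uncle↔niece/nephew: two paths of length 3 through the shared grandparent pair: r = 2·(1/2)^3 = 1/4).
r to a half first cousin = 1/16 (half first cousins share one grandparent — one path of length 4: r = (1/2)^4 = 1/16).
Summing one r·B term per recipient: 1·0.5·0.513 + 4·0.25·0.0272 + 2·0.0625·0.476 = 0.3432.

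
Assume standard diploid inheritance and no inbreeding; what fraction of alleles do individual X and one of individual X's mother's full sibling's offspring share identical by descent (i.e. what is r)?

Each parent–offspring link contributes a factor of 1/2, and independent paths through distinct common ancestors add.
First cousins share one grandparent pair — two paths of length 4: r = 2·(1/2)^4 = 1/8.

0.125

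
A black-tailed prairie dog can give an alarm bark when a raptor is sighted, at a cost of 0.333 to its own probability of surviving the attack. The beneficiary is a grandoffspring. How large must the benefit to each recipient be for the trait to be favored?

1.332

r to a grandoffspring = 1/4 (two parent–offspring links: r = (1/2)^2 = 1/4).
Hamilton's rule with n recipients of equal r: n·r·B > C, so B > C/(n·r) = 0.333/(1·0.25) = 1.332.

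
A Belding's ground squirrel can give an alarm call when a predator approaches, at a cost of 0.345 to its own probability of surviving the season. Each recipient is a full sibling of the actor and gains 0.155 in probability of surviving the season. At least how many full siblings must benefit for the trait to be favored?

5

r to a full sibling = 0.5 (full sibs share both parents — two paths of length 2: r = 2·(1/2)^2 = 1/2).
Hamilton's rule: n·r·B > C  ⇒  n > C/(r·B) = 0.345/(0.5·0.155) = 4.452.
The smallest integer exceeding 4.452 is 5.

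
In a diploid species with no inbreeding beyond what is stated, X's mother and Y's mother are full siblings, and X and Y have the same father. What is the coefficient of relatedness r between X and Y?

0.375

With two independent routes of shared ancestry, r is the sum of the two contributions.
X and Y are related in two ways: first cousins through their mothers (r = 1/8) and half-sibs through their shared father (r = 1/4).
r = 1/8 + 1/4 = 3/8 = 0.375.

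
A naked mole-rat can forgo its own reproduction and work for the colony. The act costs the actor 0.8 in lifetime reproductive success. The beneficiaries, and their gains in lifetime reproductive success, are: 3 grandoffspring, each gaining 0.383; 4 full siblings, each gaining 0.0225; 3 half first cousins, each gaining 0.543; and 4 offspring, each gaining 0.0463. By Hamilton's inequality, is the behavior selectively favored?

No

Hamilton's rule: the trait is favored when the sum of r·B over every recipient exceeds the actor's cost C.
r to a grandoffspring = 0.25 (two parent–offspring links: r = (1/2)^2 = 1/4).
r to a full sibling = 0.5 (full sibs share both parents — two paths of length 2: r = 2·(1/2)^2 = 1/2).
r to a half first cousin = 0.0625 (half first cousins share one grandparent — one path of length 4: r = (1/2)^4 = 1/16).
r to an offspring = 1/2 (one parent–offspring link: r = (1/2)^1 = 1/2).
Summing one r·B term per recipient: 3·0.25·0.383 + 4·0.5·0.0225 + 3·0.0625·0.543 + 4·0.5·0.0463 = 0.5266625.
0.5266625 < 0.8: the indirect benefit is less than the cost.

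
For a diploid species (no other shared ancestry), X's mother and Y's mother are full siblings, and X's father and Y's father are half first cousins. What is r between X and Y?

Wright's path rule: contributions from independent ancestry routes add.
X and Y are related in two ways: first cousins through their mothers (r = 1/8) and half second cousins through their fathers (r = 1/64).
r = 1/8 + 1/64 = 0.140625.

0.140625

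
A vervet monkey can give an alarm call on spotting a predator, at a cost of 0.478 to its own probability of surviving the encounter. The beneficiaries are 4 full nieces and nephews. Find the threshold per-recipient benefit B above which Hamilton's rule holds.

r to a full niece or nephew = 1/4 (full aunt/uncle↔niece/nephew: two paths of length 3 through the shared grandparent pair: r = 2·(1/2)^3 = 1/4).
Hamilton's rule with n recipients of equal r: n·r·B > C, so B > C/(n·r) = 0.478/(4·0.25) = 0.478.

0.478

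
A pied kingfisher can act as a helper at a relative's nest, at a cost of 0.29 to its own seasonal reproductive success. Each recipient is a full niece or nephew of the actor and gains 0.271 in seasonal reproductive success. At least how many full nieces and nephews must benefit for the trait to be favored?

r to a full niece or nephew = 0.25 (full aunt/uncle↔niece/nephew: two paths of length 3 through the shared grandparent pair: r = 2·(1/2)^3 = 1/4).
Hamilton's rule: n·r·B > C  ⇒  n > C/(r·B) = 0.29/(0.25·0.271) = 4.28.
The smallest integer exceeding 4.28 is 5.

5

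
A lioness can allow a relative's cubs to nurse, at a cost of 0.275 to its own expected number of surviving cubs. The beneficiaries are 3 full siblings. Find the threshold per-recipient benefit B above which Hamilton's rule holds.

0.1833

r to a full sibling = 0.5 (full sibs share both parents — two paths of length 2: r = 2·(1/2)^2 = 1/2).
Hamilton's rule with n recipients of equal r: n·r·B > C, so B > C/(n·r) = 0.275/(3·0.5) = 0.1833.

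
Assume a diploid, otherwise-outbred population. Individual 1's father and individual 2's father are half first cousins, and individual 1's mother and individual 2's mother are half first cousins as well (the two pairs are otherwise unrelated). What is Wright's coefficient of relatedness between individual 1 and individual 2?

Relatedness sums over independent paths through distinct common ancestors.
Individual 1 and individual 2 are related in two ways: half second cousins through their fathers (r = 1/64) and half second cousins through their mothers (r = 1/64).
r = 1/64 + 1/64 = 0.03125.

0.03125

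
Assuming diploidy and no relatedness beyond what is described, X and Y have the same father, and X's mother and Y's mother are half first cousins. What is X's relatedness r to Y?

Relatedness sums over independent paths through distinct common ancestors.
X and Y are related in two ways: half-sibs through their shared father (r = 1/4) and half second cousins through their mothers (r = 1/64).
r = 1/4 + 1/64 = 0.265625.

0.265625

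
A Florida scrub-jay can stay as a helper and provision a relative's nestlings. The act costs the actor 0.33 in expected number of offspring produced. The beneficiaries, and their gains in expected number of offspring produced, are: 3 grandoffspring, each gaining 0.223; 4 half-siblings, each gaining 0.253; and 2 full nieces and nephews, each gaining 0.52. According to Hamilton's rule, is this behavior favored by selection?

Hamilton's rule: the trait is favored when the sum of r·B over every recipient exceeds the actor's cost C.
r to a grandoffspring = 0.25 (two parent–offspring links: r = (1/2)^2 = 1/4).
r to a half-sibling = 0.25 (half-sibs share one parent — one path of length 2: r = (1/2)^2 = 1/4).
r to a full niece or nephew = 0.25 (full aunt/uncle↔niece/nephew: two paths of length 3 through the shared grandparent pair: r = 2·(1/2)^3 = 1/4).
Summing one r·B term per recipient: 3·0.25·0.223 + 4·0.25·0.253 + 2·0.25·0.52 = 0.68025.
0.68025 > 0.33: the indirect benefit exceeds the cost.

Yes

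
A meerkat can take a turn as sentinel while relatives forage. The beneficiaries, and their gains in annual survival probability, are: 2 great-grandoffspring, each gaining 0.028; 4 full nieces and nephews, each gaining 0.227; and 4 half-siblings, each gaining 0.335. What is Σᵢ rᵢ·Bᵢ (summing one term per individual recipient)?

r to a great-grandoffspring = 1/8 (three parent–offspring links: r = (1/2)^3 = 1/8).
r to a full niece or nephew = 0.25 (full aunt/uncle↔niece/nephew: two paths of length 3 through the shared grandparent pair: r = 2·(1/2)^3 = 1/4).
r to a half-sibling = 0.25 (half-sibs share one parent — one path of length 2: r = (1/2)^2 = 1/4).
Summing one r·B term per recipient: 2·0.125·0.028 + 4·0.25·0.227 + 4·0.25·0.335 = 0.569.

0.569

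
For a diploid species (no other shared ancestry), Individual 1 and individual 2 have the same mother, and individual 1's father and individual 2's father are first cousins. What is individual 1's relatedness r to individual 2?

0.28125

Wright's path rule: contributions from independent ancestry routes add.
Individual 1 and individual 2 are related in two ways: half-sibs through their shared mother (r = 1/4) and second cousins through their fathers (r = 1/32).
r = 1/4 + 1/32 = 0.28125.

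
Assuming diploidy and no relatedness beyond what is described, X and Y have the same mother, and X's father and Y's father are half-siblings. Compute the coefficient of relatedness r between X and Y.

0.3125

With two independent routes of shared ancestry, r is the sum of the two contributions.
X and Y are related in two ways: half-sibs through their shared mother (r = 1/4) and half first cousins through their fathers (r = 1/16).
r = 1/4 + 1/16 = 5/16 = 0.3125.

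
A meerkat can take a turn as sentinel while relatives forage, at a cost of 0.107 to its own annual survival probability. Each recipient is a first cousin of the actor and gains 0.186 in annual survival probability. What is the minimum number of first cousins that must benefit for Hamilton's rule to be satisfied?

5

r to a first cousin = 0.125 (first cousins share one grandparent pair — two paths of length 4: r = 2·(1/2)^4 = 1/8).
Hamilton's rule: n·r·B > C  ⇒  n > C/(r·B) = 0.107/(0.125·0.186) = 4.602.
The smallest integer exceeding 4.602 is 5.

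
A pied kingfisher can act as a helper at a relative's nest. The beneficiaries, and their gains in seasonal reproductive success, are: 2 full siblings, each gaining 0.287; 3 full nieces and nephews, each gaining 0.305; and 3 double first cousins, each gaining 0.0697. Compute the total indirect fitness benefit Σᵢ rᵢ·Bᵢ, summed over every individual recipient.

r to a full sibling = 1/2 (full sibs share both parents — two paths of length 2: r = 2·(1/2)^2 = 1/2).
r to a full niece or nephew = 1/4 (full aunt/uncle↔niece/nephew: two paths of length 3 through the shared grandparent pair: r = 2·(1/2)^3 = 1/4).
r to a double first cousin = 0.25 (double first cousins share both grandparent pairs — four paths of length 4: r = 4·(1/2)^4 = 1/4).
Summing one r·B term per recipient: 2·0.5·0.287 + 3·0.25·0.305 + 3·0.25·0.0697 = 0.568025.

0.568025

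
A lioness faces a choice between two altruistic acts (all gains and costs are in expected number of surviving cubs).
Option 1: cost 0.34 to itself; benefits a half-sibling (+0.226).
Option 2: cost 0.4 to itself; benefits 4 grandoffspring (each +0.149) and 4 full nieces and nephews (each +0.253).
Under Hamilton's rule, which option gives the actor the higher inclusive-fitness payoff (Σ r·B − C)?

Option 2

Option 1: r to a half-sibling = 0.25.
Option 1: Σ r·B − C = (1·0.25·0.226) − 0.34 = -0.2835.
Option 2: r to a grandoffspring = 0.25.
Option 2: r to a full niece or nephew = 0.25.
Option 2: Σ r·B − C = (4·0.25·0.149 + 4·0.25·0.253) − 0.4 = 0.002.
Option 2 has the higher net inclusive-fitness payoff.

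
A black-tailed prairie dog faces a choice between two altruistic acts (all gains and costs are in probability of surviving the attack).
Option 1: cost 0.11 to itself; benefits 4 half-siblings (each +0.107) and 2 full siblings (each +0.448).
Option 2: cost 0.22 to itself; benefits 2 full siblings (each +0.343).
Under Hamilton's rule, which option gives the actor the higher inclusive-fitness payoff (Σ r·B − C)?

Option 1: r to a half-sibling = 0.25.
Option 1: r to a full sibling = 0.5.
Option 1: Σ r·B − C = (4·0.25·0.107 + 2·0.5·0.448) − 0.11 = 0.445.
Option 2: r to a full sibling = 0.5.
Option 2: Σ r·B − C = (2·0.5·0.343) − 0.22 = 0.123.
Option 1 has the higher net inclusive-fitness payoff.

Option 1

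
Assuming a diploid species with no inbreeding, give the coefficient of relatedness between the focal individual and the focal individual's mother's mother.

0.25

Each parent–offspring link contributes a factor of 1/2, and independent paths through distinct common ancestors add.
Two parent–offspring links: r = (1/2)^2 = 1/4.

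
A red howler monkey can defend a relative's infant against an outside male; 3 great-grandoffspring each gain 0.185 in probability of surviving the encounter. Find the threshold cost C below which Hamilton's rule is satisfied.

r to a great-grandoffspring = 0.125 (three parent–offspring links: r = (1/2)^3 = 1/8).
Hamilton's rule: n·r·B > C, so the trait is favored while C < n·r·B = 3·0.125·0.185 = 0.069375.

0.069375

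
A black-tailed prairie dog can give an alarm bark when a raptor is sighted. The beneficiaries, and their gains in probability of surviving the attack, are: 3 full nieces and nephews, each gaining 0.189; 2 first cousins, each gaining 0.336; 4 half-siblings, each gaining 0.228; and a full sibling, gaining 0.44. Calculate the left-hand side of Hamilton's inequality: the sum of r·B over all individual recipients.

r to a full niece or nephew = 0.25 (full aunt/uncle↔niece/nephew: two paths of length 3 through the shared grandparent pair: r = 2·(1/2)^3 = 1/4).
r to a first cousin = 0.125 (first cousins share one grandparent pair — two paths of length 4: r = 2·(1/2)^4 = 1/8).
r to a half-sibling = 1/4 (half-sibs share one parent — one path of length 2: r = (1/2)^2 = 1/4).
r to a full sibling = 0.5 (full sibs share both parents — two paths of length 2: r = 2·(1/2)^2 = 1/2).
Summing one r·B term per recipient: 3·0.25·0.189 + 2·0.125·0.336 + 4·0.25·0.228 + 1·0.5·0.44 = 0.67375.

0.67375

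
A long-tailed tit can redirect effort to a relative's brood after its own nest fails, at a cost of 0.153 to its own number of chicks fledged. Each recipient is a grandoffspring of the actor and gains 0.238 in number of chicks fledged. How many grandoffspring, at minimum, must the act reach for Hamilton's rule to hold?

3

r to a grandoffspring = 1/4 (two parent–offspring links: r = (1/2)^2 = 1/4).
Hamilton's rule: n·r·B > C  ⇒  n > C/(r·B) = 0.153/(0.25·0.238) = 2.571.
The smallest integer exceeding 2.571 is 3.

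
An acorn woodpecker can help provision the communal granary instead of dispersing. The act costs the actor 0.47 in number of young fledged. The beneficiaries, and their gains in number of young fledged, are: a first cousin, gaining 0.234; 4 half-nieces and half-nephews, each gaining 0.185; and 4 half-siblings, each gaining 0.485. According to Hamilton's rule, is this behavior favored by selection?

Hamilton's rule: the trait is favored when the sum of r·B over every recipient exceeds the actor's cost C.
r to a first cousin = 1/8 (first cousins share one grandparent pair — two paths of length 4: r = 2·(1/2)^4 = 1/8).
r to a half-niece or half-nephew = 1/8 (half-aunt/uncle↔niece/nephew: one path of length 3: r = (1/2)^3 = 1/8).
r to a half-sibling = 1/4 (half-sibs share one parent — one path of length 2: r = (1/2)^2 = 1/4).
Summing one r·B term per recipient: 1·0.125·0.234 + 4·0.125·0.185 + 4·0.25·0.485 = 0.60675.
0.60675 > 0.47: the indirect benefit exceeds the cost.

Yes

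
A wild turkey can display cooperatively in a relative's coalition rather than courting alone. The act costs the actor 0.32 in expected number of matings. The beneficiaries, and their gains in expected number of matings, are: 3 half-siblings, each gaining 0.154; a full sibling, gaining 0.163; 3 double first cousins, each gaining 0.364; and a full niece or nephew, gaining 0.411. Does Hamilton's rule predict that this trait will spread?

Hamilton's rule: the trait is favored when the sum of r·B over every recipient exceeds the actor's cost C.
r to a half-sibling = 1/4 (half-sibs share one parent — one path of length 2: r = (1/2)^2 = 1/4).
r to a full sibling = 1/2 (full sibs share both parents — two paths of length 2: r = 2·(1/2)^2 = 1/2).
r to a double first cousin = 0.25 (double first cousins share both grandparent pairs — four paths of length 4: r = 4·(1/2)^4 = 1/4).
r to a full niece or nephew = 1/4 (full aunt/uncle↔niece/nephew: two paths of length 3 through the shared grandparent pair: r = 2·(1/2)^3 = 1/4).
Summing one r·B term per recipient: 3·0.25·0.154 + 1·0.5·0.163 + 3·0.25·0.364 + 1·0.25·0.411 = 0.57275.
0.57275 > 0.32: the indirect benefit exceeds the cost.

Yes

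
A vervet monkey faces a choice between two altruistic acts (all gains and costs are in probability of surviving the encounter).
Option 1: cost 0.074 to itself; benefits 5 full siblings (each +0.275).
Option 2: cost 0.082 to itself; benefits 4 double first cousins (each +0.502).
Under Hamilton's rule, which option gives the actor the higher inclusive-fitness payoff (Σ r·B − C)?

Option 1

Option 1: r to a full sibling = 0.5.
Option 1: Σ r·B − C = (5·0.5·0.275) − 0.074 = 0.6135.
Option 2: r to a double first cousin = 0.25.
Option 2: Σ r·B − C = (4·0.25·0.502) − 0.082 = 0.42.
Option 1 has the higher net inclusive-fitness payoff.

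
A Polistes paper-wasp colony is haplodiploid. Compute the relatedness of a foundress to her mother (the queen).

One meiotic link between diploid queen and diploid daughter: r = 1/2.

0.5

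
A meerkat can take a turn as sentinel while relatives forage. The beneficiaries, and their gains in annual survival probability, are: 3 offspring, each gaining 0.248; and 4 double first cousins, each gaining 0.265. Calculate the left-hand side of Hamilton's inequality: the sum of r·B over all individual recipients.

r to an offspring = 1/2 (one parent–offspring link: r = (1/2)^1 = 1/2).
r to a double first cousin = 0.25 (double first cousins share both grandparent pairs — four paths of length 4: r = 4·(1/2)^4 = 1/4).
Summing one r·B term per recipient: 3·0.5·0.248 + 4·0.25·0.265 = 0.637.

0.637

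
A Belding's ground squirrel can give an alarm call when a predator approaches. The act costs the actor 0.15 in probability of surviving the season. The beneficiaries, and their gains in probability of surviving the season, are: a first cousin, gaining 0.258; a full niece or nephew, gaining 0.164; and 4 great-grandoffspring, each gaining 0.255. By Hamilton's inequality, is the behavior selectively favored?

Yes

Hamilton's rule: the trait is favored when the sum of r·B over every recipient exceeds the actor's cost C.
r to a first cousin = 0.125 (first cousins share one grandparent pair — two paths of length 4: r = 2·(1/2)^4 = 1/8).
r to a full niece or nephew = 0.25 (full aunt/uncle↔niece/nephew: two paths of length 3 through the shared grandparent pair: r = 2·(1/2)^3 = 1/4).
r to a great-grandoffspring = 1/8 (three parent–offspring links: r = (1/2)^3 = 1/8).
Summing one r·B term per recipient: 1·0.125·0.258 + 1·0.25·0.164 + 4·0.125·0.255 = 0.20075.
0.20075 > 0.15: the indirect benefit exceeds the cost.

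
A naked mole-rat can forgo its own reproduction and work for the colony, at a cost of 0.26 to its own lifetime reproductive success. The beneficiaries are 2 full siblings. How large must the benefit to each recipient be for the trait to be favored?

0.26

r to a full sibling = 0.5 (full sibs share both parents — two paths of length 2: r = 2·(1/2)^2 = 1/2).
Hamilton's rule with n recipients of equal r: n·r·B > C, so B > C/(n·r) = 0.26/(2·0.5) = 0.26.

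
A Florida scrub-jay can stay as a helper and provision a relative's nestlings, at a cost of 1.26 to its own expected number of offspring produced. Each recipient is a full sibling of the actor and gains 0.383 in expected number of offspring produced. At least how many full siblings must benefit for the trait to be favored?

r to a full sibling = 0.5 (full sibs share both parents — two paths of length 2: r = 2·(1/2)^2 = 1/2).
Hamilton's rule: n·r·B > C  ⇒  n > C/(r·B) = 1.26/(0.5·0.383) = 6.58.
The smallest integer exceeding 6.58 is 7.

7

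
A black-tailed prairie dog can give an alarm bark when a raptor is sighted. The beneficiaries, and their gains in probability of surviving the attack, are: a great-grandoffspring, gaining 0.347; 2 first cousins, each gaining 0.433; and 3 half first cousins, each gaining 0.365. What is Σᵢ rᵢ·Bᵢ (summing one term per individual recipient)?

r to a great-grandoffspring = 1/8 (three parent–offspring links: r = (1/2)^3 = 1/8).
r to a first cousin = 0.125 (first cousins share one grandparent pair — two paths of length 4: r = 2·(1/2)^4 = 1/8).
r to a half first cousin = 0.0625 (half first cousins share one grandparent — one path of length 4: r = (1/2)^4 = 1/16).
Summing one r·B term per recipient: 1·0.125·0.347 + 2·0.125·0.433 + 3·0.0625·0.365 = 0.2200625.

0.2200625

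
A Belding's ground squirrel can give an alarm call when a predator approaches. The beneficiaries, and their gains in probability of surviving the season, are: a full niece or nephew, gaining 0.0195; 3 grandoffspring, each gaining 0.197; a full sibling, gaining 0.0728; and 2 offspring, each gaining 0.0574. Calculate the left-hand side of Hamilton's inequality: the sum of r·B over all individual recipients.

r to a full niece or nephew = 1/4 (full aunt/uncle↔niece/nephew: two paths of length 3 through the shared grandparent pair: r = 2·(1/2)^3 = 1/4).
r to a grandoffspring = 1/4 (two parent–offspring links: r = (1/2)^2 = 1/4).
r to a full sibling = 1/2 (full sibs share both parents — two paths of length 2: r = 2·(1/2)^2 = 1/2).
r to an offspring = 1/2 (one parent–offspring link: r = (1/2)^1 = 1/2).
Summing one r·B term per recipient: 1·0.25·0.0195 + 3·0.25·0.197 + 1·0.5·0.0728 + 2·0.5·0.0574 = 0.246425.

0.246425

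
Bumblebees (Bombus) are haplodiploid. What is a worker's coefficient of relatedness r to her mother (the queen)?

One meiotic link between diploid queen and diploid daughter: r = 1/2.

0.5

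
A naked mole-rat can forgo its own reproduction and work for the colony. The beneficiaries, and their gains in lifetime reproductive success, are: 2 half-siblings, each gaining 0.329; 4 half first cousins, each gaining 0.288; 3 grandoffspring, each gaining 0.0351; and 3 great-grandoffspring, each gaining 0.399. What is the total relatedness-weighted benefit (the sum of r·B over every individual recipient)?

r to a half-sibling = 1/4 (half-sibs share one parent — one path of length 2: r = (1/2)^2 = 1/4).
r to a half first cousin = 0.0625 (half first cousins share one grandparent — one path of length 4: r = (1/2)^4 = 1/16).
r to a grandoffspring = 1/4 (two parent–offspring links: r = (1/2)^2 = 1/4).
r to a great-grandoffspring = 1/8 (three parent–offspring links: r = (1/2)^3 = 1/8).
Summing one r·B term per recipient: 2·0.25·0.329 + 4·0.0625·0.288 + 3·0.25·0.0351 + 3·0.125·0.399 = 0.41245.

0.41245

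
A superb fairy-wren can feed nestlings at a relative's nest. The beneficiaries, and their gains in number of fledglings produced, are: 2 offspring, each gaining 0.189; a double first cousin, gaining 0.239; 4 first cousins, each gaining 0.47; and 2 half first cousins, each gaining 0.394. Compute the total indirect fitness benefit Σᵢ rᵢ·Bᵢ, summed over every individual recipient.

r to an offspring = 1/2 (one parent–offspring link: r = (1/2)^1 = 1/2).
r to a double first cousin = 0.25 (double first cousins share both grandparent pairs — four paths of length 4: r = 4·(1/2)^4 = 1/4).
r to a first cousin = 0.125 (first cousins share one grandparent pair — two paths of length 4: r = 2·(1/2)^4 = 1/8).
r to a half first cousin = 1/16 (half first cousins share one grandparent — one path of length 4: r = (1/2)^4 = 1/16).
Summing one r·B term per recipient: 2·0.5·0.189 + 1·0.25·0.239 + 4·0.125·0.47 + 2·0.0625·0.394 = 0.533.

0.533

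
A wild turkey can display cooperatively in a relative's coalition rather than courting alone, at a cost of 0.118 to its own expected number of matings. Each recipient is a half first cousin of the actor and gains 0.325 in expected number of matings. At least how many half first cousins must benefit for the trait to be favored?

r to a half first cousin = 0.0625 (half first cousins share one grandparent — one path of length 4: r = (1/2)^4 = 1/16).
Hamilton's rule: n·r·B > C  ⇒  n > C/(r·B) = 0.118/(0.0625·0.325) = 5.809.
The smallest integer exceeding 5.809 is 6.

6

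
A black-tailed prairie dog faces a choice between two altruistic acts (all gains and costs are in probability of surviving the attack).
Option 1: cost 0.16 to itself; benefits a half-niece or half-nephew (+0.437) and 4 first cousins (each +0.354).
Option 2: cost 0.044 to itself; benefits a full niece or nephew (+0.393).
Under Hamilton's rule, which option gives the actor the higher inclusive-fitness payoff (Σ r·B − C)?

Option 1

Option 1: r to a half-niece or half-nephew = 0.125.
Option 1: r to a first cousin = 0.125.
Option 1: Σ r·B − C = (1·0.125·0.437 + 4·0.125·0.354) − 0.16 = 0.071625.
Option 2: r to a full niece or nephew = 0.25.
Option 2: Σ r·B − C = (1·0.25·0.393) − 0.044 = 0.05425.
Option 1 has the higher net inclusive-fitness payoff.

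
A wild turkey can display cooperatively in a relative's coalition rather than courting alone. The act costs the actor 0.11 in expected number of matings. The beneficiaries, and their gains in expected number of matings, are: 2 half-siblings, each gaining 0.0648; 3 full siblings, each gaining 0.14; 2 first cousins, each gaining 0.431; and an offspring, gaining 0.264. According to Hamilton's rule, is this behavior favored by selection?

Yes

Hamilton's rule: the trait is favored when the sum of r·B over every recipient exceeds the actor's cost C.
r to a half-sibling = 0.25 (half-sibs share one parent — one path of length 2: r = (1/2)^2 = 1/4).
r to a full sibling = 0.5 (full sibs share both parents — two paths of length 2: r = 2·(1/2)^2 = 1/2).
r to a first cousin = 0.125 (first cousins share one grandparent pair — two paths of length 4: r = 2·(1/2)^4 = 1/8).
r to an offspring = 1/2 (one parent–offspring link: r = (1/2)^1 = 1/2).
Summing one r·B term per recipient: 2·0.25·0.0648 + 3·0.5·0.14 + 2·0.125·0.431 + 1·0.5·0.264 = 0.48215.
0.48215 > 0.11: the indirect benefit exceeds the cost.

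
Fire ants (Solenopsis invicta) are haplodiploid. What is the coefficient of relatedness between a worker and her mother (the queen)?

One meiotic link between diploid queen and diploid daughter: r = 1/2.

0.5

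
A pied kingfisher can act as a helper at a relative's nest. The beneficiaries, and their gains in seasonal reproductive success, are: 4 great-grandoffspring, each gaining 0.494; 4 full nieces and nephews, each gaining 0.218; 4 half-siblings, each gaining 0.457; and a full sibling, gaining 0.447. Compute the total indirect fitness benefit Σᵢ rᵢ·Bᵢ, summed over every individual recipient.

r to a great-grandoffspring = 1/8 (three parent–offspring links: r = (1/2)^3 = 1/8).
r to a full niece or nephew = 0.25 (full aunt/uncle↔niece/nephew: two paths of length 3 through the shared grandparent pair: r = 2·(1/2)^3 = 1/4).
r to a half-sibling = 0.25 (half-sibs share one parent — one path of length 2: r = (1/2)^2 = 1/4).
r to a full sibling = 1/2 (full sibs share both parents — two paths of length 2: r = 2·(1/2)^2 = 1/2).
Summing one r·B term per recipient: 4·0.125·0.494 + 4·0.25·0.218 + 4·0.25·0.457 + 1·0.5·0.447 = 1.1455.

1.1455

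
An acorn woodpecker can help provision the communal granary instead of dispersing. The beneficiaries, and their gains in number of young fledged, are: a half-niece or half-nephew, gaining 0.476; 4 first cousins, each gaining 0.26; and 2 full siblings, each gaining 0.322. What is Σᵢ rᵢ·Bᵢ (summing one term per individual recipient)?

0.5115

r to a half-niece or half-nephew = 1/8 (half-aunt/uncle↔niece/nephew: one path of length 3: r = (1/2)^3 = 1/8).
r to a first cousin = 1/8 (first cousins share one grandparent pair — two paths of length 4: r = 2·(1/2)^4 = 1/8).
r to a full sibling = 1/2 (full sibs share both parents — two paths of length 2: r = 2·(1/2)^2 = 1/2).
Summing one r·B term per recipient: 1·0.125·0.476 + 4·0.125·0.26 + 2·0.5·0.322 = 0.5115.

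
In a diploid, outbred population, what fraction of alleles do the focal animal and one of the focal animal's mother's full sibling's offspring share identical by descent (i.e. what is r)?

0.125

Each parent–offspring link contributes a factor of 1/2, and independent paths through distinct common ancestors add.
First cousins share one grandparent pair — two paths of length 4: r = 2·(1/2)^4 = 1/8.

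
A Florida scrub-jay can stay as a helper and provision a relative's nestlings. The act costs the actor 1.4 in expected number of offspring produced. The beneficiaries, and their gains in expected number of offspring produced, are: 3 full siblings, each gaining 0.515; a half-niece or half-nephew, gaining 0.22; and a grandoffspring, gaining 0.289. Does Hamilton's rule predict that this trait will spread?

No

Hamilton's rule: the trait is favored when the sum of r·B over every recipient exceeds the actor's cost C.
r to a full sibling = 0.5 (full sibs share both parents — two paths of length 2: r = 2·(1/2)^2 = 1/2).
r to a half-niece or half-nephew = 1/8 (half-aunt/uncle↔niece/nephew: one path of length 3: r = (1/2)^3 = 1/8).
r to a grandoffspring = 0.25 (two parent–offspring links: r = (1/2)^2 = 1/4).
Summing one r·B term per recipient: 3·0.5·0.515 + 1·0.125·0.22 + 1·0.25·0.289 = 0.87225.
0.87225 < 1.4: the indirect benefit is less than the cost.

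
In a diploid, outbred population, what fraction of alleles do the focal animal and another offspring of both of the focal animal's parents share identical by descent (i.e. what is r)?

0.5

Each parent–offspring link contributes a factor of 1/2, and independent paths through distinct common ancestors add.
Full sibs share both parents — two paths of length 2: r = 2·(1/2)^2 = 1/2.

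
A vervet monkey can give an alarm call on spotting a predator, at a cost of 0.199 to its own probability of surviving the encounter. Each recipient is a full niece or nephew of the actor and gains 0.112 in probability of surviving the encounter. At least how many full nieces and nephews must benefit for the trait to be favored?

8

r to a full niece or nephew = 1/4 (full aunt/uncle↔niece/nephew: two paths of length 3 through the shared grandparent pair: r = 2·(1/2)^3 = 1/4).
Hamilton's rule: n·r·B > C  ⇒  n > C/(r·B) = 0.199/(0.25·0.112) = 7.107.
The smallest integer exceeding 7.107 is 8.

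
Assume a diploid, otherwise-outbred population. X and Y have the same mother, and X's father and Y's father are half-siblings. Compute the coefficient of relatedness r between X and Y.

Wright's path rule: contributions from independent ancestry routes add.
X and Y are related in two ways: half-sibs through their shared mother (r = 1/4) and half first cousins through their fathers (r = 1/16).
r = 1/4 + 1/16 = 5/16 = 0.3125.

0.3125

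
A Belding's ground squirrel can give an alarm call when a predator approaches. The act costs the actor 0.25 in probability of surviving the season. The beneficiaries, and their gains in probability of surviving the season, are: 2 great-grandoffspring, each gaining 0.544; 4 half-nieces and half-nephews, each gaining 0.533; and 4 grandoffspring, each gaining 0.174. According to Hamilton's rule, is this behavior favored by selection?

Yes

Hamilton's rule: the trait is favored when the sum of r·B over every recipient exceeds the actor's cost C.
r to a great-grandoffspring = 1/8 (three parent–offspring links: r = (1/2)^3 = 1/8).
r to a half-niece or half-nephew = 0.125 (half-aunt/uncle↔niece/nephew: one path of length 3: r = (1/2)^3 = 1/8).
r to a grandoffspring = 0.25 (two parent–offspring links: r = (1/2)^2 = 1/4).
Summing one r·B term per recipient: 2·0.125·0.544 + 4·0.125·0.533 + 4·0.25·0.174 = 0.5765.
0.5765 > 0.25: the indirect benefit exceeds the cost.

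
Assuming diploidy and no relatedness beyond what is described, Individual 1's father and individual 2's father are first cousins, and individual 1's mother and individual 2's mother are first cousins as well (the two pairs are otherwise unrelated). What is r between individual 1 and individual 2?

0.0625

Wright's path rule: contributions from independent ancestry routes add.
Individual 1 and individual 2 are related in two ways: second cousins through their fathers (r = 1/32) and second cousins through their mothers (r = 1/32).
r = 1/32 + 1/32 = 1/16 = 0.0625.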